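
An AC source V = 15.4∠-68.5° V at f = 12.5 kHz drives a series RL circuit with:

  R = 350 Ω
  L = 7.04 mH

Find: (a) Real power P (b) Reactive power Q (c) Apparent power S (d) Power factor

Step 1 — Angular frequency: ω = 2π·f = 2π·1.25e+04 = 7.854e+04 rad/s.
Step 2 — Component impedances:
  R: Z = R = 350 Ω
  L: Z = jωL = j·7.854e+04·0.00704 = 0 + j552.9 Ω
Step 3 — Series combination: Z_total = R + L = 350 + j552.9 Ω = 654.4∠57.7° Ω.
Step 4 — Source phasor: V = 15.4∠-68.5° V = 5.644 - j14.33 V.
Step 5 — Current: I = V / Z = -0.01389 - j0.019 A = 0.02353∠-126.2° A.
Step 6 — Complex power: S = V·I* = 0.1938 + j0.3062 VA.
Step 7 — Real power: P = Re(S) = 0.1938 W.
Step 8 — Reactive power: Q = Im(S) = 0.3062 VAR.
Step 9 — Apparent power: |S| = 0.3624 VA.
Step 10 — Power factor: PF = P/|S| = 0.5349 (lagging).

(a) P = 0.1938 W  (b) Q = 0.3062 VAR  (c) S = 0.3624 VA  (d) PF = 0.5349 (lagging)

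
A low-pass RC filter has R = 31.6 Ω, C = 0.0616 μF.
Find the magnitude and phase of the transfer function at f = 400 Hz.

Step 1 — Angular frequency: ω = 2π·400 = 2513 rad/s.
Step 2 — Transfer function: H(jω) = 1/(1 + jωRC).
Step 3 — Denominator: 1 + jωRC = 1 + j·2513·31.6·6.16e-08 = 1 + j0.004892.
Step 4 — H = 1 - j0.004892.
Step 5 — Magnitude: |H| = 1 (-0.0 dB); phase: φ = -0.3°.

|H| = 1 (-0.0 dB), φ = -0.3°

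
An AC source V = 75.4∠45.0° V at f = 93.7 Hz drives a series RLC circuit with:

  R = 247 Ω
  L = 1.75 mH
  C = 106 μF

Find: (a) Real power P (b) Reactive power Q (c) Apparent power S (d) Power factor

Step 1 — Angular frequency: ω = 2π·f = 2π·93.7 = 588.7 rad/s.
Step 2 — Component impedances:
  R: Z = R = 247 Ω
  L: Z = jωL = j·588.7·0.00175 = 0 + j1.03 Ω
  C: Z = 1/(jωC) = -j/(ω·C) = 0 - j16.02 Ω
Step 3 — Series combination: Z_total = R + L + C = 247 - j14.99 Ω = 247.5∠-3.5° Ω.
Step 4 — Source phasor: V = 75.4∠45.0° V = 53.32 + j53.32 V.
Step 5 — Current: I = V / Z = 0.202 + j0.2281 A = 0.3047∠48.5° A.
Step 6 — Complex power: S = V·I* = 22.93 - j1.392 VA.
Step 7 — Real power: P = Re(S) = 22.93 W.
Step 8 — Reactive power: Q = Im(S) = -1.392 VAR.
Step 9 — Apparent power: |S| = 22.97 VA.
Step 10 — Power factor: PF = P/|S| = 0.9982 (leading).

(a) P = 22.93 W  (b) Q = -1.392 VAR  (c) S = 22.97 VA  (d) PF = 0.9982 (leading)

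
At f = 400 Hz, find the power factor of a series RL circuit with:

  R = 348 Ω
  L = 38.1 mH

Step 1 — Angular frequency: ω = 2π·f = 2π·400 = 2513 rad/s.
Step 2 — Component impedances:
  R: Z = R = 348 Ω
  L: Z = jωL = j·2513·0.0381 = 0 + j95.76 Ω
Step 3 — Series combination: Z_total = R + L = 348 + j95.76 Ω = 360.9∠15.4° Ω.
Step 4 — Power factor: PF = cos(φ) = Re(Z)/|Z| = 348/360.93 = 0.9642.
Step 5 — Type: Im(Z) = 95.76 ⇒ lagging (phase φ = 15.4°).

PF = 0.9642 (lagging, φ = 15.4°)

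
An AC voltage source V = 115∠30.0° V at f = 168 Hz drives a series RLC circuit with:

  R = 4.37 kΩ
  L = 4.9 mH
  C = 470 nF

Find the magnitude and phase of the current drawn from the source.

Step 1 — Angular frequency: ω = 2π·f = 2π·168 = 1056 rad/s.
Step 2 — Component impedances:
  R: Z = R = 4370 Ω
  L: Z = jωL = j·1056·0.0049 = 0 + j5.172 Ω
  C: Z = 1/(jωC) = -j/(ω·C) = 0 - j2016 Ω
Step 3 — Series combination: Z_total = R + L + C = 4370 - j2010 Ω = 4810∠-24.7° Ω.
Step 4 — Source phasor: V = 115∠30.0° V = 99.59 + j57.5 V.
Step 5 — Ohm's law: I = V / Z_total = (99.59 + j57.5) / (4370 - j2010) = 0.01381 + j0.01951 A.
Step 6 — Convert to polar: |I| = 0.02391 A, ∠I = 54.7°.

I = 0.02391∠54.7° A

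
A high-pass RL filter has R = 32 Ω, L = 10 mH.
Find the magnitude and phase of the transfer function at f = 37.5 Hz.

Step 1 — Angular frequency: ω = 2π·37.5 = 235.6 rad/s.
Step 2 — Transfer function: H(jω) = jωL/(R + jωL).
Step 3 — Numerator jωL = j·2.356; denominator R + jωL = 32 + j2.356.
Step 4 — H = 0.005392 + j0.07323.
Step 5 — Magnitude: |H| = 0.07343 (-22.7 dB); phase: φ = 85.8°.

|H| = 0.07343 (-22.7 dB), φ = 85.8°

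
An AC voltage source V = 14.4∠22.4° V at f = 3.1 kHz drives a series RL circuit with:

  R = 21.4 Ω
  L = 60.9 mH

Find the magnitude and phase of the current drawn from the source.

Step 1 — Angular frequency: ω = 2π·f = 2π·3100 = 1.948e+04 rad/s.
Step 2 — Component impedances:
  R: Z = R = 21.4 Ω
  L: Z = jωL = j·1.948e+04·0.0609 = 0 + j1186 Ω
Step 3 — Series combination: Z_total = R + L = 21.4 + j1186 Ω = 1186∠89.0° Ω.
Step 4 — Source phasor: V = 14.4∠22.4° V = 13.31 + j5.487 V.
Step 5 — Ohm's law: I = V / Z_total = (13.31 + j5.487) / (21.4 + j1186) = 0.004827 - j0.01114 A.
Step 6 — Convert to polar: |I| = 0.01214 A, ∠I = -66.6°.

I = 0.01214∠-66.6° A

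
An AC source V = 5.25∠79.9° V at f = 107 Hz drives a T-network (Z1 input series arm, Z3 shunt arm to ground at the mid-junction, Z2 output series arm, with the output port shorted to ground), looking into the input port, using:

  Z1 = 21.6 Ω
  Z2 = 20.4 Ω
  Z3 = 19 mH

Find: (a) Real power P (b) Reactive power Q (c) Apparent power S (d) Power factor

Step 1 — Angular frequency: ω = 2π·f = 2π·107 = 672.3 rad/s.
Step 2 — Component impedances:
  Z1: Z = R = 21.6 Ω
  Z2: Z = R = 20.4 Ω
  Z3: Z = jωL = j·672.3·0.019 = 0 + j12.77 Ω
Step 3 — With the output port shorted to ground, the output series arm Z2 runs from the junction to ground; the shunt arm Z3 also runs from the junction to ground. They appear in parallel: Z3 || Z2 = 5.746 + j9.176 Ω.
Step 4 — Series with input arm Z1: Z_in = Z1 + (Z3 || Z2) = 27.35 + j9.176 Ω = 28.84∠18.5° Ω.
Step 5 — Source phasor: V = 5.25∠79.9° V = 0.9207 + j5.169 V.
Step 6 — Current: I = V / Z = 0.08727 + j0.1597 A = 0.182∠61.4° A.
Step 7 — Complex power: S = V·I* = 0.9059 + j0.304 VA.
Step 8 — Real power: P = Re(S) = 0.9059 W.
Step 9 — Reactive power: Q = Im(S) = 0.304 VAR.
Step 10 — Apparent power: |S| = 0.9556 VA.
Step 11 — Power factor: PF = P/|S| = 0.948 (lagging).

(a) P = 0.9059 W  (b) Q = 0.304 VAR  (c) S = 0.9556 VA  (d) PF = 0.948 (lagging)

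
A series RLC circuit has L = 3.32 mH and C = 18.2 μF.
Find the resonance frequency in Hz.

Step 1 — Resonance condition Im(Z)=0 gives ω₀ = 1/√(LC).
Step 2 — ω₀ = 1/√(0.00332·1.82e-05) = 4068 rad/s.
Step 3 — f₀ = ω₀/(2π) = 647.5 Hz.

f₀ = 647.5 Hz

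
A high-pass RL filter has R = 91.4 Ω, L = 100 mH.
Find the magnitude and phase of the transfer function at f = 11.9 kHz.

Step 1 — Angular frequency: ω = 2π·1.19e+04 = 7.477e+04 rad/s.
Step 2 — Transfer function: H(jω) = jωL/(R + jωL).
Step 3 — Numerator jωL = j·7477; denominator R + jωL = 91.4 + j7477.
Step 4 — H = 0.9999 + j0.01222.
Step 5 — Magnitude: |H| = 0.9999 (-0.0 dB); phase: φ = 0.7°.

|H| = 0.9999 (-0.0 dB), φ = 0.7°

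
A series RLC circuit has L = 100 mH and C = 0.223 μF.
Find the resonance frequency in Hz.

Step 1 — Resonance condition Im(Z)=0 gives ω₀ = 1/√(LC).
Step 2 — ω₀ = 1/√(0.1·2.23e-07) = 6696 rad/s.
Step 3 — f₀ = ω₀/(2π) = 1066 Hz.

f₀ = 1066 Hz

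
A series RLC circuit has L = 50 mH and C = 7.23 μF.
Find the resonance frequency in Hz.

Step 1 — Resonance condition Im(Z)=0 gives ω₀ = 1/√(LC).
Step 2 — ω₀ = 1/√(0.05·7.23e-06) = 1663 rad/s.
Step 3 — f₀ = ω₀/(2π) = 264.7 Hz.

f₀ = 264.7 Hz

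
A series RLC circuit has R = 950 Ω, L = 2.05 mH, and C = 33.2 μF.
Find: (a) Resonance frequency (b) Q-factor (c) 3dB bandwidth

Step 1 — Resonance: ω₀ = 1/√(LC) = 1/√(0.00205·3.32e-05) = 3833 rad/s.
Step 2 — f₀ = ω₀/(2π) = 610.1 Hz.
Step 3 — Series Q: Q = ω₀L/R = 3833·0.00205/950 = 0.008272.
Step 4 — Bandwidth: Δω = ω₀/Q = 4.634e+05 rad/s; BW = Δω/(2π) = 7.375e+04 Hz.

(a) f₀ = 610.1 Hz  (b) Q = 0.008272  (c) BW = 7.375e+04 Hz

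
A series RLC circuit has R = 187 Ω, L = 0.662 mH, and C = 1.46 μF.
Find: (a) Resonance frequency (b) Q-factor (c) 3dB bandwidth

Step 1 — Resonance: ω₀ = 1/√(LC) = 1/√(0.000662·1.46e-06) = 3.217e+04 rad/s.
Step 2 — f₀ = ω₀/(2π) = 5119 Hz.
Step 3 — Series Q: Q = ω₀L/R = 3.217e+04·0.000662/187 = 0.1139.
Step 4 — Bandwidth: Δω = ω₀/Q = 2.825e+05 rad/s; BW = Δω/(2π) = 4.496e+04 Hz.

(a) f₀ = 5119 Hz  (b) Q = 0.1139  (c) BW = 4.496e+04 Hz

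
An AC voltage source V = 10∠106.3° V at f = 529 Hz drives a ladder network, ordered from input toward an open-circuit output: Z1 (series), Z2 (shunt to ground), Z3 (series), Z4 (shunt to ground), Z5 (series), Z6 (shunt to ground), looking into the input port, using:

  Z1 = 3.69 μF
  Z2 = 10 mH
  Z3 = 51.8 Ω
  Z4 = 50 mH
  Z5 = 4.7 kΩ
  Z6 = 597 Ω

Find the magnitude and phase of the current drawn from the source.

Step 1 — Angular frequency: ω = 2π·f = 2π·529 = 3324 rad/s.
Step 2 — Component impedances:
  Z1: Z = 1/(jωC) = -j/(ω·C) = 0 - j81.53 Ω
  Z2: Z = jωL = j·3324·0.01 = 0 + j33.24 Ω
  Z3: Z = R = 51.8 Ω
  Z4: Z = jωL = j·3324·0.05 = 0 + j166.2 Ω
  Z5: Z = R = 4700 Ω
  Z6: Z = R = 597 Ω
Step 3 — Ladder network (open output): work backward from the far end, alternating series and parallel combinations. Z_in = 1.466 - j53.42 Ω = 53.44∠-88.4° Ω.
Step 4 — Source phasor: V = 10∠106.3° V = -2.807 + j9.598 V.
Step 5 — Ohm's law: I = V / Z_total = (-2.807 + j9.598) / (1.466 - j53.42) = -0.181 - j0.04757 A.
Step 6 — Convert to polar: |I| = 0.1871 A, ∠I = -165.3°.

I = 0.1871∠-165.3° A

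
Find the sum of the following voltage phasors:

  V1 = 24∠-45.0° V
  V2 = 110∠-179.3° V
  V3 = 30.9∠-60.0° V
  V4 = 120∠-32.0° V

Step 1 — Convert each phasor to rectangular form:
  V1 = 24·(cos(-45.0°) + j·sin(-45.0°)) = 16.97 - j16.97 V
  V2 = 110·(cos(-179.3°) + j·sin(-179.3°)) = -110 - j1.344 V
  V3 = 30.9·(cos(-60.0°) + j·sin(-60.0°)) = 15.45 - j26.76 V
  V4 = 120·(cos(-32.0°) + j·sin(-32.0°)) = 101.8 - j63.59 V
Step 2 — Sum components: V_total = 24.19 - j108.7 V.
Step 3 — Convert to polar: |V_total| = 111.3 V, ∠V_total = -77.4°.

V_total = 111.3∠-77.4° V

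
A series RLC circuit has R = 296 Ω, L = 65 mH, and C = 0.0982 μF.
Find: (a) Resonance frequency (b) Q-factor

Step 1 — Resonance condition Im(Z)=0 gives ω₀ = 1/√(LC).
Step 2 — ω₀ = 1/√(0.065·9.82e-08) = 1.252e+04 rad/s.
Step 3 — f₀ = ω₀/(2π) = 1992 Hz.
Step 4 — Series Q: Q = ω₀L/R = 1.252e+04·0.065/296 = 2.749.

(a) f₀ = 1992 Hz  (b) Q = 2.749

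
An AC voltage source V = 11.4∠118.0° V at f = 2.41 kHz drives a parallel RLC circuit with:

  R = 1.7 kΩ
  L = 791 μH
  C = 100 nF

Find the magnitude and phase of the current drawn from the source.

Step 1 — Angular frequency: ω = 2π·f = 2π·2410 = 1.514e+04 rad/s.
Step 2 — Component impedances:
  R: Z = R = 1700 Ω
  L: Z = jωL = j·1.514e+04·0.000791 = 0 + j11.98 Ω
  C: Z = 1/(jωC) = -j/(ω·C) = 0 - j660.4 Ω
Step 3 — Parallel combination: 1/Z_total = 1/R + 1/L + 1/C; Z_total = 0.08753 + j12.2 Ω = 12.2∠89.6° Ω.
Step 4 — Source phasor: V = 11.4∠118.0° V = -5.352 + j10.07 V.
Step 5 — Ohm's law: I = V / Z_total = (-5.352 + j10.07) / (0.08753 + j12.2) = 0.822 + j0.4446 A.
Step 6 — Convert to polar: |I| = 0.9345 A, ∠I = 28.4°.

I = 0.9345∠28.4° A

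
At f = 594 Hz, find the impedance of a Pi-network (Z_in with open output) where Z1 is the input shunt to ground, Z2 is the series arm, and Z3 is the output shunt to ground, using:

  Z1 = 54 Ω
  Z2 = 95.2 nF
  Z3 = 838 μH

Step 1 — Angular frequency: ω = 2π·f = 2π·594 = 3732 rad/s.
Step 2 — Component impedances:
  Z1: Z = R = 54 Ω
  Z2: Z = 1/(jωC) = -j/(ω·C) = 0 - j2814 Ω
  Z3: Z = jωL = j·3732·0.000838 = 0 + j3.128 Ω
Step 3 — With open output, the series arm Z2 and the output shunt Z3 appear in series to ground: Z2 + Z3 = 0 - j2811 Ω.
Step 4 — Parallel with input shunt Z1: Z_in = Z1 || (Z2 + Z3) = 53.98 - j1.037 Ω = 53.99∠-1.1° Ω.

Z = 53.98 - j1.037 Ω = 53.99∠-1.1° Ω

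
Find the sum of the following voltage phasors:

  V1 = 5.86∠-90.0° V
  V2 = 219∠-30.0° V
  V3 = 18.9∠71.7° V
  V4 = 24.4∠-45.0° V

Step 1 — Convert each phasor to rectangular form:
  V1 = 5.86·(cos(-90.0°) + j·sin(-90.0°)) = 0 - j5.86 V
  V2 = 219·(cos(-30.0°) + j·sin(-30.0°)) = 189.7 - j109.5 V
  V3 = 18.9·(cos(71.7°) + j·sin(71.7°)) = 5.934 + j17.94 V
  V4 = 24.4·(cos(-45.0°) + j·sin(-45.0°)) = 17.25 - j17.25 V
Step 2 — Sum components: V_total = 212.8 - j114.7 V.
Step 3 — Convert to polar: |V_total| = 241.8 V, ∠V_total = -28.3°.

V_total = 241.8∠-28.3° V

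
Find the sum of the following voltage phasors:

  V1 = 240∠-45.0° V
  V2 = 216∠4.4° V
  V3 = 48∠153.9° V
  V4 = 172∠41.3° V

Step 1 — Convert each phasor to rectangular form:
  V1 = 240·(cos(-45.0°) + j·sin(-45.0°)) = 169.7 - j169.7 V
  V2 = 216·(cos(4.4°) + j·sin(4.4°)) = 215.4 + j16.57 V
  V3 = 48·(cos(153.9°) + j·sin(153.9°)) = -43.11 + j21.12 V
  V4 = 172·(cos(41.3°) + j·sin(41.3°)) = 129.2 + j113.5 V
Step 2 — Sum components: V_total = 471.2 - j18.5 V.
Step 3 — Convert to polar: |V_total| = 471.5 V, ∠V_total = -2.2°.

V_total = 471.5∠-2.2° V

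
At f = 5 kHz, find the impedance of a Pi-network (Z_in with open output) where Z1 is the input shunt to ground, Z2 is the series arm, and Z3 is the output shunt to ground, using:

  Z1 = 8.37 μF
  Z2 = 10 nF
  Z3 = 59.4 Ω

Step 1 — Angular frequency: ω = 2π·f = 2π·5000 = 3.142e+04 rad/s.
Step 2 — Component impedances:
  Z1: Z = 1/(jωC) = -j/(ω·C) = 0 - j3.803 Ω
  Z2: Z = 1/(jωC) = -j/(ω·C) = 0 - j3183 Ω
  Z3: Z = R = 59.4 Ω
Step 3 — With open output, the series arm Z2 and the output shunt Z3 appear in series to ground: Z2 + Z3 = 59.4 - j3183 Ω.
Step 4 — Parallel with input shunt Z1: Z_in = Z1 || (Z2 + Z3) = 8.456e-05 - j3.798 Ω = 3.798∠-90.0° Ω.

Z = 8.456e-05 - j3.798 Ω = 3.798∠-90.0° Ω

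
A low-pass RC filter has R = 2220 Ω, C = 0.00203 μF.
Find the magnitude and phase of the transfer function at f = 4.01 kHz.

Step 1 — Angular frequency: ω = 2π·4010 = 2.52e+04 rad/s.
Step 2 — Transfer function: H(jω) = 1/(1 + jωRC).
Step 3 — Denominator: 1 + jωRC = 1 + j·2.52e+04·2220·2.03e-09 = 1 + j0.1135.
Step 4 — H = 0.9873 - j0.1121.
Step 5 — Magnitude: |H| = 0.9936 (-0.1 dB); phase: φ = -6.5°.

|H| = 0.9936 (-0.1 dB), φ = -6.5°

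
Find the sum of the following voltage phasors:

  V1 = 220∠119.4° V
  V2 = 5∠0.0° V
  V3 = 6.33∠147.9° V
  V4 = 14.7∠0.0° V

Step 1 — Convert each phasor to rectangular form:
  V1 = 220·(cos(119.4°) + j·sin(119.4°)) = -108 + j191.7 V
  V2 = 5·(cos(0.0°) + j·sin(0.0°)) = 5 V
  V3 = 6.33·(cos(147.9°) + j·sin(147.9°)) = -5.362 + j3.364 V
  V4 = 14.7·(cos(0.0°) + j·sin(0.0°)) = 14.7 V
Step 2 — Sum components: V_total = -93.66 + j195 V.
Step 3 — Convert to polar: |V_total| = 216.4 V, ∠V_total = 115.7°.

V_total = 216.4∠115.7° V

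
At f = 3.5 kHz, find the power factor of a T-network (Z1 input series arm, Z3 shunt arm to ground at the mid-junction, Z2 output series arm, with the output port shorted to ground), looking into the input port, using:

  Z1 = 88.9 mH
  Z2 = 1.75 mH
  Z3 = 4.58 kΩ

Step 1 — Angular frequency: ω = 2π·f = 2π·3500 = 2.199e+04 rad/s.
Step 2 — Component impedances:
  Z1: Z = jωL = j·2.199e+04·0.0889 = 0 + j1955 Ω
  Z2: Z = jωL = j·2.199e+04·0.00175 = 0 + j38.48 Ω
  Z3: Z = R = 4580 Ω
Step 3 — With the output port shorted to ground, the output series arm Z2 runs from the junction to ground; the shunt arm Z3 also runs from the junction to ground. They appear in parallel: Z3 || Z2 = 0.3234 + j38.48 Ω.
Step 4 — Series with input arm Z1: Z_in = Z1 + (Z3 || Z2) = 0.3234 + j1993 Ω = 1993∠90.0° Ω.
Step 5 — Power factor: PF = cos(φ) = Re(Z)/|Z| = 0.32335/1993.5 = 0.0001622.
Step 6 — Type: Im(Z) = 1993 ⇒ lagging (phase φ = 90.0°).

PF = 0.0001622 (lagging, φ = 90.0°)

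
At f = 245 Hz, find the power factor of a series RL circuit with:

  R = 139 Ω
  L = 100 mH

Step 1 — Angular frequency: ω = 2π·f = 2π·245 = 1539 rad/s.
Step 2 — Component impedances:
  R: Z = R = 139 Ω
  L: Z = jωL = j·1539·0.1 = 0 + j153.9 Ω
Step 3 — Series combination: Z_total = R + L = 139 + j153.9 Ω = 207.4∠47.9° Ω.
Step 4 — Power factor: PF = cos(φ) = Re(Z)/|Z| = 139/207.4 = 0.6702.
Step 5 — Type: Im(Z) = 153.9 ⇒ lagging (phase φ = 47.9°).

PF = 0.6702 (lagging, φ = 47.9°)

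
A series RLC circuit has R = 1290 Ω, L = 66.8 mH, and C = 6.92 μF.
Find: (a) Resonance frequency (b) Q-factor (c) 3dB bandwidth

Step 1 — Resonance: ω₀ = 1/√(LC) = 1/√(0.0668·6.92e-06) = 1471 rad/s.
Step 2 — f₀ = ω₀/(2π) = 234.1 Hz.
Step 3 — Series Q: Q = ω₀L/R = 1471·0.0668/1290 = 0.07616.
Step 4 — Bandwidth: Δω = ω₀/Q = 1.931e+04 rad/s; BW = Δω/(2π) = 3074 Hz.

(a) f₀ = 234.1 Hz  (b) Q = 0.07616  (c) BW = 3074 Hz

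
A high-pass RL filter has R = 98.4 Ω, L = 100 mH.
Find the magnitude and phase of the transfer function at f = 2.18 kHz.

Step 1 — Angular frequency: ω = 2π·2180 = 1.37e+04 rad/s.
Step 2 — Transfer function: H(jω) = jωL/(R + jωL).
Step 3 — Numerator jωL = j·1370; denominator R + jωL = 98.4 + j1370.
Step 4 — H = 0.9949 + j0.07147.
Step 5 — Magnitude: |H| = 0.9974 (-0.0 dB); phase: φ = 4.1°.

|H| = 0.9974 (-0.0 dB), φ = 4.1°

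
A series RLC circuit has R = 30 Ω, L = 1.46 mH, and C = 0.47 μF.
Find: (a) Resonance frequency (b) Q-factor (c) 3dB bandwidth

Step 1 — Resonance: ω₀ = 1/√(LC) = 1/√(0.00146·4.7e-07) = 3.817e+04 rad/s.
Step 2 — f₀ = ω₀/(2π) = 6076 Hz.
Step 3 — Series Q: Q = ω₀L/R = 3.817e+04·0.00146/30 = 1.858.
Step 4 — Bandwidth: Δω = ω₀/Q = 2.055e+04 rad/s; BW = Δω/(2π) = 3270 Hz.

(a) f₀ = 6076 Hz  (b) Q = 1.858  (c) BW = 3270 Hz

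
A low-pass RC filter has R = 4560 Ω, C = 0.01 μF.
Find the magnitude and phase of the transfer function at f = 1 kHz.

Step 1 — Angular frequency: ω = 2π·1000 = 6283 rad/s.
Step 2 — Transfer function: H(jω) = 1/(1 + jωRC).
Step 3 — Denominator: 1 + jωRC = 1 + j·6283·4560·1e-08 = 1 + j0.2865.
Step 4 — H = 0.9241 - j0.2648.
Step 5 — Magnitude: |H| = 0.9613 (-0.3 dB); phase: φ = -16.0°.

|H| = 0.9613 (-0.3 dB), φ = -16.0°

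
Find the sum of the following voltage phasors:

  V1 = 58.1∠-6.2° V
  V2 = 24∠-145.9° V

Step 1 — Convert each phasor to rectangular form:
  V1 = 58.1·(cos(-6.2°) + j·sin(-6.2°)) = 57.76 - j6.275 V
  V2 = 24·(cos(-145.9°) + j·sin(-145.9°)) = -19.87 - j13.46 V
Step 2 — Sum components: V_total = 37.89 - j19.73 V.
Step 3 — Convert to polar: |V_total| = 42.72 V, ∠V_total = -27.5°.

V_total = 42.72∠-27.5° V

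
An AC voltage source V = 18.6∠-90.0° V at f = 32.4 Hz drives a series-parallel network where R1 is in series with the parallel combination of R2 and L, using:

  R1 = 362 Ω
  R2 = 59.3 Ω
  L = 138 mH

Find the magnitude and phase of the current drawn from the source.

Step 1 — Angular frequency: ω = 2π·f = 2π·32.4 = 203.6 rad/s.
Step 2 — Component impedances:
  R1: Z = R = 362 Ω
  R2: Z = R = 59.3 Ω
  L: Z = jωL = j·203.6·0.138 = 0 + j28.09 Ω
Step 3 — Parallel branch: R2 || L = 1/(1/R2 + 1/L) = 10.87 + j22.94 Ω.
Step 4 — Series with R1: Z_total = R1 + (R2 || L) = 372.9 + j22.94 Ω = 373.6∠3.5° Ω.
Step 5 — Source phasor: V = 18.6∠-90.0° V = 0 - j18.6 V.
Step 6 — Ohm's law: I = V / Z_total = (0 - j18.6) / (372.9 + j22.94) = -0.003058 - j0.0497 A.
Step 7 — Convert to polar: |I| = 0.04979 A, ∠I = -93.5°.

I = 0.04979∠-93.5° A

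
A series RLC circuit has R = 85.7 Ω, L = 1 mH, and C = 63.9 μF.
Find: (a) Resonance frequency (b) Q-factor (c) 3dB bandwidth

Step 1 — Resonance condition Im(Z)=0 gives ω₀ = 1/√(LC).
Step 2 — ω₀ = 1/√(0.001·6.39e-05) = 3956 rad/s.
Step 3 — f₀ = ω₀/(2π) = 629.6 Hz.
Step 4 — Series Q: Q = ω₀L/R = 3956·0.001/85.7 = 0.04616.
Step 5 — 3dB bandwidth: Δω = ω₀/Q = 8.57e+04 rad/s; BW = Δω/(2π) = 1.364e+04 Hz.

(a) f₀ = 629.6 Hz  (b) Q = 0.04616  (c) BW = 1.364e+04 Hz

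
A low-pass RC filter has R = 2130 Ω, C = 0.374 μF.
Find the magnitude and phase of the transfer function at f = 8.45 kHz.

Step 1 — Angular frequency: ω = 2π·8450 = 5.309e+04 rad/s.
Step 2 — Transfer function: H(jω) = 1/(1 + jωRC).
Step 3 — Denominator: 1 + jωRC = 1 + j·5.309e+04·2130·3.74e-07 = 1 + j42.29.
Step 4 — H = 0.0005587 - j0.02363.
Step 5 — Magnitude: |H| = 0.02364 (-32.5 dB); phase: φ = -88.6°.

|H| = 0.02364 (-32.5 dB), φ = -88.6°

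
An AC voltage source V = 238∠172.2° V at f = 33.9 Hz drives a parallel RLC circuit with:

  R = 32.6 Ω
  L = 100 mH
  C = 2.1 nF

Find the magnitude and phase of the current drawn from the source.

Step 1 — Angular frequency: ω = 2π·f = 2π·33.9 = 213 rad/s.
Step 2 — Component impedances:
  R: Z = R = 32.6 Ω
  L: Z = jωL = j·213·0.1 = 0 + j21.3 Ω
  C: Z = 1/(jωC) = -j/(ω·C) = 0 - j2.236e+06 Ω
Step 3 — Parallel combination: 1/Z_total = 1/R + 1/L + 1/C; Z_total = 9.753 + j14.93 Ω = 17.83∠56.8° Ω.
Step 4 — Source phasor: V = 238∠172.2° V = -235.8 + j32.3 V.
Step 5 — Ohm's law: I = V / Z_total = (-235.8 + j32.3) / (9.753 + j14.93) = -5.717 + j12.06 A.
Step 6 — Convert to polar: |I| = 13.35 A, ∠I = 115.4°.

I = 13.35∠115.4° A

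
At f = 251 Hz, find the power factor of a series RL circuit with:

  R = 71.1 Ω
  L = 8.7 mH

Step 1 — Angular frequency: ω = 2π·f = 2π·251 = 1577 rad/s.
Step 2 — Component impedances:
  R: Z = R = 71.1 Ω
  L: Z = jωL = j·1577·0.0087 = 0 + j13.72 Ω
Step 3 — Series combination: Z_total = R + L = 71.1 + j13.72 Ω = 72.41∠10.9° Ω.
Step 4 — Power factor: PF = cos(φ) = Re(Z)/|Z| = 71.1/72.41 = 0.9819.
Step 5 — Type: Im(Z) = 13.72 ⇒ lagging (phase φ = 10.9°).

PF = 0.9819 (lagging, φ = 10.9°)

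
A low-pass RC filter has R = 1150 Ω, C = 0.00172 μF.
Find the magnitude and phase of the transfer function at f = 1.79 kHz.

Step 1 — Angular frequency: ω = 2π·1790 = 1.125e+04 rad/s.
Step 2 — Transfer function: H(jω) = 1/(1 + jωRC).
Step 3 — Denominator: 1 + jωRC = 1 + j·1.125e+04·1150·1.72e-09 = 1 + j0.02225.
Step 4 — H = 0.9995 - j0.02224.
Step 5 — Magnitude: |H| = 0.9998 (-0.0 dB); phase: φ = -1.3°.

|H| = 0.9998 (-0.0 dB), φ = -1.3°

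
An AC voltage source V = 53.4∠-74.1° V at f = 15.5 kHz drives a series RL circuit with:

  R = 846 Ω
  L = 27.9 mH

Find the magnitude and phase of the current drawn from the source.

Step 1 — Angular frequency: ω = 2π·f = 2π·1.55e+04 = 9.739e+04 rad/s.
Step 2 — Component impedances:
  R: Z = R = 846 Ω
  L: Z = jωL = j·9.739e+04·0.0279 = 0 + j2717 Ω
Step 3 — Series combination: Z_total = R + L = 846 + j2717 Ω = 2846∠72.7° Ω.
Step 4 — Source phasor: V = 53.4∠-74.1° V = 14.63 - j51.36 V.
Step 5 — Ohm's law: I = V / Z_total = (14.63 - j51.36) / (846 + j2717) = -0.0157 - j0.01027 A.
Step 6 — Convert to polar: |I| = 0.01876 A, ∠I = -146.8°.

I = 0.01876∠-146.8° A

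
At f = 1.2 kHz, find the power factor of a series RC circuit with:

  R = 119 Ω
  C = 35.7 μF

Step 1 — Angular frequency: ω = 2π·f = 2π·1200 = 7540 rad/s.
Step 2 — Component impedances:
  R: Z = R = 119 Ω
  C: Z = 1/(jωC) = -j/(ω·C) = 0 - j3.715 Ω
Step 3 — Series combination: Z_total = R + C = 119 - j3.715 Ω = 119.1∠-1.8° Ω.
Step 4 — Power factor: PF = cos(φ) = Re(Z)/|Z| = 119/119.06 = 0.9995.
Step 5 — Type: Im(Z) = -3.715 ⇒ leading (phase φ = -1.8°).

PF = 0.9995 (leading, φ = -1.8°)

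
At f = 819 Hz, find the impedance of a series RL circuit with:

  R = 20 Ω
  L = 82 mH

Step 1 — Angular frequency: ω = 2π·f = 2π·819 = 5146 rad/s.
Step 2 — Component impedances:
  R: Z = R = 20 Ω
  L: Z = jωL = j·5146·0.082 = 0 + j422 Ω
Step 3 — Series combination: Z_total = R + L = 20 + j422 Ω = 422.4∠87.3° Ω.

Z = 20 + j422 Ω = 422.4∠87.3° Ω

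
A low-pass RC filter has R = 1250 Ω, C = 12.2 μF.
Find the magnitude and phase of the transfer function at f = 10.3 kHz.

Step 1 — Angular frequency: ω = 2π·1.03e+04 = 6.472e+04 rad/s.
Step 2 — Transfer function: H(jω) = 1/(1 + jωRC).
Step 3 — Denominator: 1 + jωRC = 1 + j·6.472e+04·1250·1.22e-05 = 1 + j986.9.
Step 4 — H = 1.027e-06 - j0.001013.
Step 5 — Magnitude: |H| = 0.001013 (-59.9 dB); phase: φ = -89.9°.

|H| = 0.001013 (-59.9 dB), φ = -89.9°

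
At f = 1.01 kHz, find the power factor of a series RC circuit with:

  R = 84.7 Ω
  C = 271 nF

Step 1 — Angular frequency: ω = 2π·f = 2π·1010 = 6346 rad/s.
Step 2 — Component impedances:
  R: Z = R = 84.7 Ω
  C: Z = 1/(jωC) = -j/(ω·C) = 0 - j581.5 Ω
Step 3 — Series combination: Z_total = R + C = 84.7 - j581.5 Ω = 587.6∠-81.7° Ω.
Step 4 — Power factor: PF = cos(φ) = Re(Z)/|Z| = 84.7/587.6 = 0.1441.
Step 5 — Type: Im(Z) = -581.5 ⇒ leading (phase φ = -81.7°).

PF = 0.1441 (leading, φ = -81.7°)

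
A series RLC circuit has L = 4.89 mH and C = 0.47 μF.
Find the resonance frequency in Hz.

Step 1 — Resonance condition Im(Z)=0 gives ω₀ = 1/√(LC).
Step 2 — ω₀ = 1/√(0.00489·4.7e-07) = 2.086e+04 rad/s.
Step 3 — f₀ = ω₀/(2π) = 3320 Hz.

f₀ = 3320 Hz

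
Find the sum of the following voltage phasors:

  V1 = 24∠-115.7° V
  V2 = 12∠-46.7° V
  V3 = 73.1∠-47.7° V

Step 1 — Convert each phasor to rectangular form:
  V1 = 24·(cos(-115.7°) + j·sin(-115.7°)) = -10.41 - j21.63 V
  V2 = 12·(cos(-46.7°) + j·sin(-46.7°)) = 8.23 - j8.733 V
  V3 = 73.1·(cos(-47.7°) + j·sin(-47.7°)) = 49.2 - j54.07 V
Step 2 — Sum components: V_total = 47.02 - j84.43 V.
Step 3 — Convert to polar: |V_total| = 96.64 V, ∠V_total = -60.9°.

V_total = 96.64∠-60.9° V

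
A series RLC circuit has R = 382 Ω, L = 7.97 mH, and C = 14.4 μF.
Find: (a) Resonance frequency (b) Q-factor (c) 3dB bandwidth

Step 1 — Resonance condition Im(Z)=0 gives ω₀ = 1/√(LC).
Step 2 — ω₀ = 1/√(0.00797·1.44e-05) = 2952 rad/s.
Step 3 — f₀ = ω₀/(2π) = 469.8 Hz.
Step 4 — Series Q: Q = ω₀L/R = 2952·0.00797/382 = 0.06159.
Step 5 — 3dB bandwidth: Δω = ω₀/Q = 4.793e+04 rad/s; BW = Δω/(2π) = 7628 Hz.

(a) f₀ = 469.8 Hz  (b) Q = 0.06159  (c) BW = 7628 Hz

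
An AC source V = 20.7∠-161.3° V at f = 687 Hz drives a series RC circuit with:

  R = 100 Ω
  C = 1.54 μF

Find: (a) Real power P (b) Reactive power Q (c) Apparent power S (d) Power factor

Step 1 — Angular frequency: ω = 2π·f = 2π·687 = 4317 rad/s.
Step 2 — Component impedances:
  R: Z = R = 100 Ω
  C: Z = 1/(jωC) = -j/(ω·C) = 0 - j150.4 Ω
Step 3 — Series combination: Z_total = R + C = 100 - j150.4 Ω = 180.6∠-56.4° Ω.
Step 4 — Source phasor: V = 20.7∠-161.3° V = -19.61 - j6.637 V.
Step 5 — Current: I = V / Z = -0.02949 - j0.1107 A = 0.1146∠-104.9° A.
Step 6 — Complex power: S = V·I* = 1.313 - j1.975 VA.
Step 7 — Real power: P = Re(S) = 1.313 W.
Step 8 — Reactive power: Q = Im(S) = -1.975 VAR.
Step 9 — Apparent power: |S| = 2.372 VA.
Step 10 — Power factor: PF = P/|S| = 0.5536 (leading).

(a) P = 1.313 W  (b) Q = -1.975 VAR  (c) S = 2.372 VA  (d) PF = 0.5536 (leading)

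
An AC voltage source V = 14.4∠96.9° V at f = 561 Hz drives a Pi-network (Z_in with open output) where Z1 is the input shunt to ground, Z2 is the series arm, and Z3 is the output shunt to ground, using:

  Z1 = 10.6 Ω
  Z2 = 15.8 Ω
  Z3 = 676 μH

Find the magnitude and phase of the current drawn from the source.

Step 1 — Angular frequency: ω = 2π·f = 2π·561 = 3525 rad/s.
Step 2 — Component impedances:
  Z1: Z = R = 10.6 Ω
  Z2: Z = R = 15.8 Ω
  Z3: Z = jωL = j·3525·0.000676 = 0 + j2.383 Ω
Step 3 — With open output, the series arm Z2 and the output shunt Z3 appear in series to ground: Z2 + Z3 = 15.8 + j2.383 Ω.
Step 4 — Parallel with input shunt Z1: Z_in = Z1 || (Z2 + Z3) = 6.378 + j0.381 Ω = 6.39∠3.4° Ω.
Step 5 — Source phasor: V = 14.4∠96.9° V = -1.73 + j14.3 V.
Step 6 — Ohm's law: I = V / Z_total = (-1.73 + j14.3) / (6.378 + j0.381) = -0.1368 + j2.249 A.
Step 7 — Convert to polar: |I| = 2.254 A, ∠I = 93.5°.

I = 2.254∠93.5° A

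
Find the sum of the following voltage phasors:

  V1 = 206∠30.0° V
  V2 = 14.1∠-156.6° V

Step 1 — Convert each phasor to rectangular form:
  V1 = 206·(cos(30.0°) + j·sin(30.0°)) = 178.4 + j103 V
  V2 = 14.1·(cos(-156.6°) + j·sin(-156.6°)) = -12.94 - j5.6 V
Step 2 — Sum components: V_total = 165.5 + j97.4 V.
Step 3 — Convert to polar: |V_total| = 192 V, ∠V_total = 30.5°.

V_total = 192∠30.5° V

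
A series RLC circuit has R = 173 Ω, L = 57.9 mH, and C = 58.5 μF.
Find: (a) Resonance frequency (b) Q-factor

Step 1 — Resonance condition Im(Z)=0 gives ω₀ = 1/√(LC).
Step 2 — ω₀ = 1/√(0.0579·5.85e-05) = 543.4 rad/s.
Step 3 — f₀ = ω₀/(2π) = 86.48 Hz.
Step 4 — Series Q: Q = ω₀L/R = 543.4·0.0579/173 = 0.1819.

(a) f₀ = 86.48 Hz  (b) Q = 0.1819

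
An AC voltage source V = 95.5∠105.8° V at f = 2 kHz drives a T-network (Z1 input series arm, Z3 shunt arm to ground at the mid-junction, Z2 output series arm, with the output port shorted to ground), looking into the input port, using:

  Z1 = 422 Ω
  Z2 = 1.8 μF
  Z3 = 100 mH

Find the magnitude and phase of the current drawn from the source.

Step 1 — Angular frequency: ω = 2π·f = 2π·2000 = 1.257e+04 rad/s.
Step 2 — Component impedances:
  Z1: Z = R = 422 Ω
  Z2: Z = 1/(jωC) = -j/(ω·C) = 0 - j44.21 Ω
  Z3: Z = jωL = j·1.257e+04·0.1 = 0 + j1257 Ω
Step 3 — With the output port shorted to ground, the output series arm Z2 runs from the junction to ground; the shunt arm Z3 also runs from the junction to ground. They appear in parallel: Z3 || Z2 = 0 - j45.82 Ω.
Step 4 — Series with input arm Z1: Z_in = Z1 + (Z3 || Z2) = 422 - j45.82 Ω = 424.5∠-6.2° Ω.
Step 5 — Source phasor: V = 95.5∠105.8° V = -26 + j91.89 V.
Step 6 — Ohm's law: I = V / Z_total = (-26 + j91.89) / (422 - j45.82) = -0.08427 + j0.2086 A.
Step 7 — Convert to polar: |I| = 0.225 A, ∠I = 112.0°.

I = 0.225∠112.0° A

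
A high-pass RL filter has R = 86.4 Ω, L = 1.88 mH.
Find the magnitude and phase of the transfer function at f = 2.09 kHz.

Step 1 — Angular frequency: ω = 2π·2090 = 1.313e+04 rad/s.
Step 2 — Transfer function: H(jω) = jωL/(R + jωL).
Step 3 — Numerator jωL = j·24.69; denominator R + jωL = 86.4 + j24.69.
Step 4 — H = 0.07548 + j0.2642.
Step 5 — Magnitude: |H| = 0.2747 (-11.2 dB); phase: φ = 74.1°.

|H| = 0.2747 (-11.2 dB), φ = 74.1°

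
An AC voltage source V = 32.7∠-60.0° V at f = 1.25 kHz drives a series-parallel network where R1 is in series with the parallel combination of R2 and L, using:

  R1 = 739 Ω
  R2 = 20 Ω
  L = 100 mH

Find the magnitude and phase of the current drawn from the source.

Step 1 — Angular frequency: ω = 2π·f = 2π·1250 = 7854 rad/s.
Step 2 — Component impedances:
  R1: Z = R = 739 Ω
  R2: Z = R = 20 Ω
  L: Z = jωL = j·7854·0.1 = 0 + j785.4 Ω
Step 3 — Parallel branch: R2 || L = 1/(1/R2 + 1/L) = 19.99 + j0.509 Ω.
Step 4 — Series with R1: Z_total = R1 + (R2 || L) = 759 + j0.509 Ω = 759∠0.0° Ω.
Step 5 — Source phasor: V = 32.7∠-60.0° V = 16.35 - j28.32 V.
Step 6 — Ohm's law: I = V / Z_total = (16.35 - j28.32) / (759 + j0.509) = 0.02152 - j0.03733 A.
Step 7 — Convert to polar: |I| = 0.04308 A, ∠I = -60.0°.

I = 0.04308∠-60.0° A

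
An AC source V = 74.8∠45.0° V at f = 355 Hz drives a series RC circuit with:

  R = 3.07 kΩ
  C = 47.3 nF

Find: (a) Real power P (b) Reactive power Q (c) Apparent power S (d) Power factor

Step 1 — Angular frequency: ω = 2π·f = 2π·355 = 2231 rad/s.
Step 2 — Component impedances:
  R: Z = R = 3070 Ω
  C: Z = 1/(jωC) = -j/(ω·C) = 0 - j9478 Ω
Step 3 — Series combination: Z_total = R + C = 3070 - j9478 Ω = 9963∠-72.1° Ω.
Step 4 — Source phasor: V = 74.8∠45.0° V = 52.89 + j52.89 V.
Step 5 — Current: I = V / Z = -0.003415 + j0.006686 A = 0.007508∠117.1° A.
Step 6 — Complex power: S = V·I* = 0.173 - j0.5343 VA.
Step 7 — Real power: P = Re(S) = 0.173 W.
Step 8 — Reactive power: Q = Im(S) = -0.5343 VAR.
Step 9 — Apparent power: |S| = 0.5616 VA.
Step 10 — Power factor: PF = P/|S| = 0.3081 (leading).

(a) P = 0.173 W  (b) Q = -0.5343 VAR  (c) S = 0.5616 VA  (d) PF = 0.3081 (leading)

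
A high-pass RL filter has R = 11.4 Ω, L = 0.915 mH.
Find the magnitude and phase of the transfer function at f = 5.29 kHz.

Step 1 — Angular frequency: ω = 2π·5290 = 3.324e+04 rad/s.
Step 2 — Transfer function: H(jω) = jωL/(R + jωL).
Step 3 — Numerator jωL = j·30.41; denominator R + jωL = 11.4 + j30.41.
Step 4 — H = 0.8768 + j0.3287.
Step 5 — Magnitude: |H| = 0.9364 (-0.6 dB); phase: φ = 20.5°.

|H| = 0.9364 (-0.6 dB), φ = 20.5°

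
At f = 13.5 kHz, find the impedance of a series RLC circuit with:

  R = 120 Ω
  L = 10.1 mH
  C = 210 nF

Step 1 — Angular frequency: ω = 2π·f = 2π·1.35e+04 = 8.482e+04 rad/s.
Step 2 — Component impedances:
  R: Z = R = 120 Ω
  L: Z = jωL = j·8.482e+04·0.0101 = 0 + j856.7 Ω
  C: Z = 1/(jωC) = -j/(ω·C) = 0 - j56.14 Ω
Step 3 — Series combination: Z_total = R + L + C = 120 + j800.6 Ω = 809.5∠81.5° Ω.

Z = 120 + j800.6 Ω = 809.5∠81.5° Ω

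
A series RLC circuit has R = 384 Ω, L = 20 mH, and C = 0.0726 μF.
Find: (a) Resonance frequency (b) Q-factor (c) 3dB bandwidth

Step 1 — Resonance: ω₀ = 1/√(LC) = 1/√(0.02·7.26e-08) = 2.624e+04 rad/s.
Step 2 — f₀ = ω₀/(2π) = 4177 Hz.
Step 3 — Series Q: Q = ω₀L/R = 2.624e+04·0.02/384 = 1.367.
Step 4 — Bandwidth: Δω = ω₀/Q = 1.92e+04 rad/s; BW = Δω/(2π) = 3056 Hz.

(a) f₀ = 4177 Hz  (b) Q = 1.367  (c) BW = 3056 Hz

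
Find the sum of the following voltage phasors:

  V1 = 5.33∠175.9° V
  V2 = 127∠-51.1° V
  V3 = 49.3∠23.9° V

Step 1 — Convert each phasor to rectangular form:
  V1 = 5.33·(cos(175.9°) + j·sin(175.9°)) = -5.316 + j0.3811 V
  V2 = 127·(cos(-51.1°) + j·sin(-51.1°)) = 79.75 - j98.84 V
  V3 = 49.3·(cos(23.9°) + j·sin(23.9°)) = 45.07 + j19.97 V
Step 2 — Sum components: V_total = 119.5 - j78.48 V.
Step 3 — Convert to polar: |V_total| = 143 V, ∠V_total = -33.3°.

V_total = 143∠-33.3° V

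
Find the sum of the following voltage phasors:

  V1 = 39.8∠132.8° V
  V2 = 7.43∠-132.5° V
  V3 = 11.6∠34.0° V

Step 1 — Convert each phasor to rectangular form:
  V1 = 39.8·(cos(132.8°) + j·sin(132.8°)) = -27.04 + j29.2 V
  V2 = 7.43·(cos(-132.5°) + j·sin(-132.5°)) = -5.02 - j5.478 V
  V3 = 11.6·(cos(34.0°) + j·sin(34.0°)) = 9.617 + j6.487 V
Step 2 — Sum components: V_total = -22.44 + j30.21 V.
Step 3 — Convert to polar: |V_total| = 37.64 V, ∠V_total = 126.6°.

V_total = 37.64∠126.6° V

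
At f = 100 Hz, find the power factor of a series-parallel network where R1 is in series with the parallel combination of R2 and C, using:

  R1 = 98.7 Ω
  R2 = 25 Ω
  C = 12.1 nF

Step 1 — Angular frequency: ω = 2π·f = 2π·100 = 628.3 rad/s.
Step 2 — Component impedances:
  R1: Z = R = 98.7 Ω
  R2: Z = R = 25 Ω
  C: Z = 1/(jωC) = -j/(ω·C) = 0 - j1.315e+05 Ω
Step 3 — Parallel branch: R2 || C = 1/(1/R2 + 1/C) = 25 - j0.004752 Ω.
Step 4 — Series with R1: Z_total = R1 + (R2 || C) = 123.7 - j0.004752 Ω = 123.7∠-0.0° Ω.
Step 5 — Power factor: PF = cos(φ) = Re(Z)/|Z| = 123.7/123.7 = 1.
Step 6 — Type: Im(Z) = -0.004752 ⇒ leading (phase φ = -0.0°).

PF = 1 (leading, φ = -0.0°)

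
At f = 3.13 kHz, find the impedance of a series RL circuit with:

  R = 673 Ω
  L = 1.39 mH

Step 1 — Angular frequency: ω = 2π·f = 2π·3130 = 1.967e+04 rad/s.
Step 2 — Component impedances:
  R: Z = R = 673 Ω
  L: Z = jωL = j·1.967e+04·0.00139 = 0 + j27.34 Ω
Step 3 — Series combination: Z_total = R + L = 673 + j27.34 Ω = 673.6∠2.3° Ω.

Z = 673 + j27.34 Ω = 673.6∠2.3° Ω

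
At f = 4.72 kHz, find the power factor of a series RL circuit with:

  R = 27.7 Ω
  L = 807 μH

Step 1 — Angular frequency: ω = 2π·f = 2π·4720 = 2.966e+04 rad/s.
Step 2 — Component impedances:
  R: Z = R = 27.7 Ω
  L: Z = jωL = j·2.966e+04·0.000807 = 0 + j23.93 Ω
Step 3 — Series combination: Z_total = R + L = 27.7 + j23.93 Ω = 36.61∠40.8° Ω.
Step 4 — Power factor: PF = cos(φ) = Re(Z)/|Z| = 27.7/36.607 = 0.7567.
Step 5 — Type: Im(Z) = 23.93 ⇒ lagging (phase φ = 40.8°).

PF = 0.7567 (lagging, φ = 40.8°)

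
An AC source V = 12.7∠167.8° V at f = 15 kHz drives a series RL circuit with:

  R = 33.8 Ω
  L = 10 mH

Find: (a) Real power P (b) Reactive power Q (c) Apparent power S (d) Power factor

Step 1 — Angular frequency: ω = 2π·f = 2π·1.5e+04 = 9.425e+04 rad/s.
Step 2 — Component impedances:
  R: Z = R = 33.8 Ω
  L: Z = jωL = j·9.425e+04·0.01 = 0 + j942.5 Ω
Step 3 — Series combination: Z_total = R + L = 33.8 + j942.5 Ω = 943.1∠87.9° Ω.
Step 4 — Source phasor: V = 12.7∠167.8° V = -12.41 + j2.684 V.
Step 5 — Current: I = V / Z = 0.002372 + j0.01326 A = 0.01347∠79.9° A.
Step 6 — Complex power: S = V·I* = 0.006129 + j0.1709 VA.
Step 7 — Real power: P = Re(S) = 0.006129 W.
Step 8 — Reactive power: Q = Im(S) = 0.1709 VAR.
Step 9 — Apparent power: |S| = 0.171 VA.
Step 10 — Power factor: PF = P/|S| = 0.03584 (lagging).

(a) P = 0.006129 W  (b) Q = 0.1709 VAR  (c) S = 0.171 VA  (d) PF = 0.03584 (lagging)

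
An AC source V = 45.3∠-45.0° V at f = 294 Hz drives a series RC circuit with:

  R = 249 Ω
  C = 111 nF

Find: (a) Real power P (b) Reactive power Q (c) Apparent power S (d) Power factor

Step 1 — Angular frequency: ω = 2π·f = 2π·294 = 1847 rad/s.
Step 2 — Component impedances:
  R: Z = R = 249 Ω
  C: Z = 1/(jωC) = -j/(ω·C) = 0 - j4877 Ω
Step 3 — Series combination: Z_total = R + C = 249 - j4877 Ω = 4883∠-87.1° Ω.
Step 4 — Source phasor: V = 45.3∠-45.0° V = 32.03 - j32.03 V.
Step 5 — Current: I = V / Z = 0.006885 + j0.006216 A = 0.009276∠42.1° A.
Step 6 — Complex power: S = V·I* = 0.02143 - j0.4197 VA.
Step 7 — Real power: P = Re(S) = 0.02143 W.
Step 8 — Reactive power: Q = Im(S) = -0.4197 VAR.
Step 9 — Apparent power: |S| = 0.4202 VA.
Step 10 — Power factor: PF = P/|S| = 0.05099 (leading).

(a) P = 0.02143 W  (b) Q = -0.4197 VAR  (c) S = 0.4202 VA  (d) PF = 0.05099 (leading)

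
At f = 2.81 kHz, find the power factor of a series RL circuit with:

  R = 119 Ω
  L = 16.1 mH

Step 1 — Angular frequency: ω = 2π·f = 2π·2810 = 1.766e+04 rad/s.
Step 2 — Component impedances:
  R: Z = R = 119 Ω
  L: Z = jωL = j·1.766e+04·0.0161 = 0 + j284.3 Ω
Step 3 — Series combination: Z_total = R + L = 119 + j284.3 Ω = 308.2∠67.3° Ω.
Step 4 — Power factor: PF = cos(φ) = Re(Z)/|Z| = 119/308.16 = 0.3862.
Step 5 — Type: Im(Z) = 284.3 ⇒ lagging (phase φ = 67.3°).

PF = 0.3862 (lagging, φ = 67.3°)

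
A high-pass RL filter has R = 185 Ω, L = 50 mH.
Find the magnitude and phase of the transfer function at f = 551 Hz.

Step 1 — Angular frequency: ω = 2π·551 = 3462 rad/s.
Step 2 — Transfer function: H(jω) = jωL/(R + jωL).
Step 3 — Numerator jωL = j·173.1; denominator R + jωL = 185 + j173.1.
Step 4 — H = 0.4668 + j0.4989.
Step 5 — Magnitude: |H| = 0.6832 (-3.3 dB); phase: φ = 46.9°.

|H| = 0.6832 (-3.3 dB), φ = 46.9°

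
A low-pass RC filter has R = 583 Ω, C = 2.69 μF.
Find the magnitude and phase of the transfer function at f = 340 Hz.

Step 1 — Angular frequency: ω = 2π·340 = 2136 rad/s.
Step 2 — Transfer function: H(jω) = 1/(1 + jωRC).
Step 3 — Denominator: 1 + jωRC = 1 + j·2136·583·2.69e-06 = 1 + j3.35.
Step 4 — H = 0.0818 - j0.2741.
Step 5 — Magnitude: |H| = 0.286 (-10.9 dB); phase: φ = -73.4°.

|H| = 0.286 (-10.9 dB), φ = -73.4°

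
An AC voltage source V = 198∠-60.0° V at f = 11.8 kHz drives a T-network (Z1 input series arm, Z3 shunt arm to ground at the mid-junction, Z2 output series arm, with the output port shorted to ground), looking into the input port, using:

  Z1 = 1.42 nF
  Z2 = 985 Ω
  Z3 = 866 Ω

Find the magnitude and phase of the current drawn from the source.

Step 1 — Angular frequency: ω = 2π·f = 2π·1.18e+04 = 7.414e+04 rad/s.
Step 2 — Component impedances:
  Z1: Z = 1/(jωC) = -j/(ω·C) = 0 - j9498 Ω
  Z2: Z = R = 985 Ω
  Z3: Z = R = 866 Ω
Step 3 — With the output port shorted to ground, the output series arm Z2 runs from the junction to ground; the shunt arm Z3 also runs from the junction to ground. They appear in parallel: Z3 || Z2 = 460.8 Ω.
Step 4 — Series with input arm Z1: Z_in = Z1 + (Z3 || Z2) = 460.8 - j9498 Ω = 9510∠-87.2° Ω.
Step 5 — Source phasor: V = 198∠-60.0° V = 99 - j171.5 V.
Step 6 — Ohm's law: I = V / Z_total = (99 - j171.5) / (460.8 - j9498) = 0.01851 + j0.009525 A.
Step 7 — Convert to polar: |I| = 0.02082 A, ∠I = 27.2°.

I = 0.02082∠27.2° A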